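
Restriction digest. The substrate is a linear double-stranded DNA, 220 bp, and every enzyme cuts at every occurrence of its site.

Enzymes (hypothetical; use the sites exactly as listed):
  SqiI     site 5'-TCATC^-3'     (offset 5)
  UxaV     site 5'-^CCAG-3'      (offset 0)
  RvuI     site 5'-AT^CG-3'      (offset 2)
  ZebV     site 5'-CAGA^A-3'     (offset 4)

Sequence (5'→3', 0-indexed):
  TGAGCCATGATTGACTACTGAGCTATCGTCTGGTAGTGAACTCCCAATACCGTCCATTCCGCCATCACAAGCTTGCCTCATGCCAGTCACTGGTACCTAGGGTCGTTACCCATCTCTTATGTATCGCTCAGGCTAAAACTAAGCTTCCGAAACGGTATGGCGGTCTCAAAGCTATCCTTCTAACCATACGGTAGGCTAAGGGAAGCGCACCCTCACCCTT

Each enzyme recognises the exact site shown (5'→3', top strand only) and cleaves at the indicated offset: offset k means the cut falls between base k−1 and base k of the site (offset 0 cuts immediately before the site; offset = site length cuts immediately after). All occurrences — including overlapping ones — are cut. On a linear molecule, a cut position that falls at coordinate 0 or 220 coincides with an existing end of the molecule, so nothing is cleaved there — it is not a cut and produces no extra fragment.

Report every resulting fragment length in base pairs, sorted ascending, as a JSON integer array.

Site scan:
  SqiI (TCATC, off=5): no sites
  UxaV (CCAG, off=0): starts [82] → cuts [82]
  RvuI (ATCG, off=2): starts [24, 122] → cuts [26, 124]
  ZebV (CAGAA, off=4): no sites

All cut coordinates (distinct, sorted): [26, 82, 124]

Fragment lengths:
  [0,26): 26 bp
  [26,82): 56 bp
  [82,124): 42 bp
  [124,220): 96 bp

[26,42,56,96]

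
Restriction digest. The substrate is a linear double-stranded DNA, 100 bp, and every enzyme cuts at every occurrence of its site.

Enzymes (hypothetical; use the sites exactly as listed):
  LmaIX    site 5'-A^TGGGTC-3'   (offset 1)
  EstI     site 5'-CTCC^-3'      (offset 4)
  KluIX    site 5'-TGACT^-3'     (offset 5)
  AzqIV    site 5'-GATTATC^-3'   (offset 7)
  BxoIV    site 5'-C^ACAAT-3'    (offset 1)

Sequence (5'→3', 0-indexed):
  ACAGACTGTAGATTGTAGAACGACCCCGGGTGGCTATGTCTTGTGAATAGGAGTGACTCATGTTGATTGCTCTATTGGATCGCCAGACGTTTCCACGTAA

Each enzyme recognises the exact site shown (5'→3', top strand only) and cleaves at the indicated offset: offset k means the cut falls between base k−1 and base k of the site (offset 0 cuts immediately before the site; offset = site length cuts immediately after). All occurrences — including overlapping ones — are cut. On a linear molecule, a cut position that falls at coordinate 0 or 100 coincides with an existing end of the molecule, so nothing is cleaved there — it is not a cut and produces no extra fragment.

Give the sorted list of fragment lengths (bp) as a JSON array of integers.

Site scan:
  LmaIX (ATGGGTC, off=1): no sites
  EstI (CTCC, off=4): no sites
  KluIX TGACT/5: at [53] ⇒ [58]
  AzqIV (GATTATC, off=7): no sites
  BxoIV (CACAAT, off=1): no sites

Pooled cuts: [58]

Fragments:
  [0,58): 58 bp
  [58,100): 42 bp

[42,58]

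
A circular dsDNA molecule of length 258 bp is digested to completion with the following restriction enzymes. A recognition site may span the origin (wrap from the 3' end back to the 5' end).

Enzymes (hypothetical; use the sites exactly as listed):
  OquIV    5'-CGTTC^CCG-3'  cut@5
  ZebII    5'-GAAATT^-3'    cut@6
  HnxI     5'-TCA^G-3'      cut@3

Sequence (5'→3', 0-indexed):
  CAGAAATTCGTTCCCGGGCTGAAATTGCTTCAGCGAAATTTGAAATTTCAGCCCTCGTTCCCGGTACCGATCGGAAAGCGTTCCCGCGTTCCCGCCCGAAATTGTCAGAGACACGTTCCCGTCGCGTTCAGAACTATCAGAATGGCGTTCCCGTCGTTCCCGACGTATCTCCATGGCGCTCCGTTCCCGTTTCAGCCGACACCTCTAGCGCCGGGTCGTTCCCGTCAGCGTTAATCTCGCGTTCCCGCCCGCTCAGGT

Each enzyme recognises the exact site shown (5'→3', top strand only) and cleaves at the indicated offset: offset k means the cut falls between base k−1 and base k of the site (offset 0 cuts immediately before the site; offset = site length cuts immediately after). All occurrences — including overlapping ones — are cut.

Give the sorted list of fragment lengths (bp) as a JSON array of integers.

[3,4,5,5,6,6,6,7,8,8,8,9,9,10,11,11,11,12,12,13,17,23,27,27]

Site scan:
  OquIV (CGTTCCCG, off=5): starts [8, 55, 78, 86, 113, 145, 154, 181, 216, 239] → cuts [13, 60, 83, 91, 118, 150, 159, 186, 221, 244]
  ZebII (GAAATT, off=6): starts [2, 20, 34, 41, 97] → cuts [8, 26, 40, 47, 103]
  HnxI (TCAG, off=3): starts [29, 47, 104, 127, 136, 191, 224, 252, 257] → cuts [2, 32, 50, 107, 130, 139, 194, 227, 255]

Pooled cuts: [2, 8, 13, 26, 32, 40, 47, 50, 60, 83, 91, 103, 107, 118, 130, 139, 150, 159, 186, 194, 221, 227, 244, 255]

Fragments:
  2→8: 6 bp
  8→13: 5 bp
  13→26: 13 bp
  26→32: 6 bp
  32→40: 8 bp
  40→47: 7 bp
  47→50: 3 bp
  50→60: 10 bp
  60→83: 23 bp
  83→91: 8 bp
  91→103: 12 bp
  103→107: 4 bp
  107→118: 11 bp
  118→130: 12 bp
  130→139: 9 bp
  139→150: 11 bp
  150→159: 9 bp
  159→186: 27 bp
  186→194: 8 bp
  194→221: 27 bp
  221→227: 6 bp
  227→244: 17 bp
  244→255: 11 bp
  255→2 (wrap): 258-255+2 = 5 bp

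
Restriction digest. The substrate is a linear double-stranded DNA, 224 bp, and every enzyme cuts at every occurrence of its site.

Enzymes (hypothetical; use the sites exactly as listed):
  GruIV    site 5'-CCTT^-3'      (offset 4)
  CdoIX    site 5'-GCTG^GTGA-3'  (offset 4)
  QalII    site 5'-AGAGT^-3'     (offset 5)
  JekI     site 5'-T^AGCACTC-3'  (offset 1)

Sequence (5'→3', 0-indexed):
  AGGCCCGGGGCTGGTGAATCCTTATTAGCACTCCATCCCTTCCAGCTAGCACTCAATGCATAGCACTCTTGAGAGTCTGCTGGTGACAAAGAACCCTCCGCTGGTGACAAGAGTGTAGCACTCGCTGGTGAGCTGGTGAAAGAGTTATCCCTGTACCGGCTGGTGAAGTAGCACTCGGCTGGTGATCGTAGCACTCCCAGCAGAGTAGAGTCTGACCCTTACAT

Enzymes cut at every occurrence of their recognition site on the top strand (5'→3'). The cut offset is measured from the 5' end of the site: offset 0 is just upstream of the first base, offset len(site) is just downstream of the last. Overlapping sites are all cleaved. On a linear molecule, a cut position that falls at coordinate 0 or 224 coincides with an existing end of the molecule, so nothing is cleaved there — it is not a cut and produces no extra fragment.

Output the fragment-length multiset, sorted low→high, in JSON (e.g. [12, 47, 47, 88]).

Per-enzyme occurrences:
  GruIV CCTT/4: at [19, 37, 216] ⇒ [23, 41, 220]
  CdoIX GCTGGTGA/4: at [9, 78, 99, 123, 131, 158, 177] ⇒ [13, 82, 103, 127, 135, 162, 181]
  QalII AGAGT/5: at [71, 109, 140, 201, 206] ⇒ [76, 114, 145, 206, 211]
  JekI TAGCACTC/1: at [25, 46, 60, 115, 168, 188] ⇒ [26, 47, 61, 116, 169, 189]

All cut coordinates (distinct, sorted): [13, 23, 26, 41, 47, 61, 76, 82, 103, 114, 116, 127, 135, 145, 162, 169, 181, 189, 206, 211, 220]

Fragments:
  [0,13): 13 bp
  [13,23): 10 bp
  [23,26): 3 bp
  [26,41): 15 bp
  [41,47): 6 bp
  [47,61): 14 bp
  [61,76): 15 bp
  [76,82): 6 bp
  [82,103): 21 bp
  [103,114): 11 bp
  [114,116): 2 bp
  [116,127): 11 bp
  [127,135): 8 bp
  [135,145): 10 bp
  [145,162): 17 bp
  [162,169): 7 bp
  [169,181): 12 bp
  [181,189): 8 bp
  [189,206): 17 bp
  [206,211): 5 bp
  [211,220): 9 bp
  [220,224): 4 bp

[2,3,4,5,6,6,7,8,8,9,10,10,11,11,12,13,14,15,15,17,17,21]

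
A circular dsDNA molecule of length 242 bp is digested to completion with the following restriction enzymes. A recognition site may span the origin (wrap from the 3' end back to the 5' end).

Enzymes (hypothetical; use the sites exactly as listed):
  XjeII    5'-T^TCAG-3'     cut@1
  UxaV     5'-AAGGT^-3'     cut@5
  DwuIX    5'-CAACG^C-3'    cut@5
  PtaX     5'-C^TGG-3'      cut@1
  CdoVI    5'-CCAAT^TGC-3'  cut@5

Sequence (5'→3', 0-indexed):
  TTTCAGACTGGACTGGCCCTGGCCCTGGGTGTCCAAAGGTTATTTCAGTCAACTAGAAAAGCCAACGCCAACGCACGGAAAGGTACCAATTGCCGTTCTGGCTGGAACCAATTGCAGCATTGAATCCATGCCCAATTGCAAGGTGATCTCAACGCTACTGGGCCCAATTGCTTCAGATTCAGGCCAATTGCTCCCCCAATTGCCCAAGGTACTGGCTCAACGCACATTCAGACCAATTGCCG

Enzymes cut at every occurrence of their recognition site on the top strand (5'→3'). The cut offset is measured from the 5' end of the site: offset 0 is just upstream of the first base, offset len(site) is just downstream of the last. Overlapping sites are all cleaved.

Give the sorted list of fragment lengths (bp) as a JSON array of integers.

[2,4,4,4,4,5,5,6,6,6,6,6,6,7,8,8,10,10,10,10,10,10,10,11,12,15,23,24]

Site scan:
  XjeII TTCAG/1: at [1, 43, 171, 177, 226] ⇒ [2, 44, 172, 178, 227]
  UxaV AAGGT/5: at [35, 79, 139, 205] ⇒ [40, 84, 144, 210]
  DwuIX CAACGC/5: at [62, 68, 149, 217] ⇒ [67, 73, 154, 222]
  PtaX CTGG/1: at [7, 12, 18, 24, 97, 101, 157, 211] ⇒ [8, 13, 19, 25, 98, 102, 158, 212]
  CdoVI CCAATTGC/5: at [85, 107, 131, 163, 183, 195, 232] ⇒ [90, 112, 136, 168, 188, 200, 237]

Pooled cuts: [2, 8, 13, 19, 25, 40, 44, 67, 73, 84, 90, 98, 102, 112, 136, 144, 154, 158, 168, 172, 178, 188, 200, 210, 212, 222, 227, 237]

Fragments:
  2→8: 6 bp
  8→13: 5 bp
  13→19: 6 bp
  19→25: 6 bp
  25→40: 15 bp
  40→44: 4 bp
  44→67: 23 bp
  67→73: 6 bp
  73→84: 11 bp
  84→90: 6 bp
  90→98: 8 bp
  98→102: 4 bp
  102→112: 10 bp
  112→136: 24 bp
  136→144: 8 bp
  144→154: 10 bp
  154→158: 4 bp
  158→168: 10 bp
  168→172: 4 bp
  172→178: 6 bp
  178→188: 10 bp
  188→200: 12 bp
  200→210: 10 bp
  210→212: 2 bp
  212→222: 10 bp
  222→227: 5 bp
  227→237: 10 bp
  237→2 (wrap): 242-237+2 = 7 bp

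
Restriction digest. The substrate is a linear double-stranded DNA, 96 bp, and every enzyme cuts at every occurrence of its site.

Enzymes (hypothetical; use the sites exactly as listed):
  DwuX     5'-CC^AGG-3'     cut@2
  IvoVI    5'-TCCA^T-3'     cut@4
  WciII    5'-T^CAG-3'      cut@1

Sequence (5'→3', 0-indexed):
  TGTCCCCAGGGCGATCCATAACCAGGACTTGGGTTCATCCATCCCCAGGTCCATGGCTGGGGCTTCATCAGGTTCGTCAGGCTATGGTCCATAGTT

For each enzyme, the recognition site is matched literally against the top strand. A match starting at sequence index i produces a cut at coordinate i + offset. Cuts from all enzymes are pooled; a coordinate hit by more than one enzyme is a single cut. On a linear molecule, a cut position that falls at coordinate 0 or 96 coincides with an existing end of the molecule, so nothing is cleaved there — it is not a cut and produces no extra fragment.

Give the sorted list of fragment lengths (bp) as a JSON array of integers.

[5,5,5,7,7,9,11,14,15,18]

Scan for sites:
  DwuX (CCAGG, off=2): starts [5, 21, 44] → cuts [7, 23, 46]
  IvoVI (TCCAT, off=4): starts [14, 37, 49, 87] → cuts [18, 41, 53, 91]
  WciII (TCAG, off=1): starts [67, 76] → cuts [68, 77]

All cut coordinates (distinct, sorted): [7, 18, 23, 41, 46, 53, 68, 77, 91]

Fragments:
  [0,7): 7 bp
  [7,18): 11 bp
  [18,23): 5 bp
  [23,41): 18 bp
  [41,46): 5 bp
  [46,53): 7 bp
  [53,68): 15 bp
  [68,77): 9 bp
  [77,91): 14 bp
  [91,96): 5 bp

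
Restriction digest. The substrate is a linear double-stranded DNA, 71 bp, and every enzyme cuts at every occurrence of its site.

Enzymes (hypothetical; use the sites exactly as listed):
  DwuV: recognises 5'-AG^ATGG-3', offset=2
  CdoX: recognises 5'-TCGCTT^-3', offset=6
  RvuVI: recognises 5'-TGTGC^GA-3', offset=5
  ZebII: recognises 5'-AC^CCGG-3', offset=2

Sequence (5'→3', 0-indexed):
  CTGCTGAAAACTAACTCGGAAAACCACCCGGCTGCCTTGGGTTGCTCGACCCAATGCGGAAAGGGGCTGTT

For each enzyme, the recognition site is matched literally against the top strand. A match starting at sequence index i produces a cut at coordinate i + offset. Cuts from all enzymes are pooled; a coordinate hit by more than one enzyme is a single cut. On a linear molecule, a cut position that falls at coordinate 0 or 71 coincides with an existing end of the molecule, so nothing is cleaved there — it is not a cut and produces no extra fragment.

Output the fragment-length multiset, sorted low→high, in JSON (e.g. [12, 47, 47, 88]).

[27,44]

Site scan:
  DwuV (AGATGG, off=2): no sites
  CdoX (TCGCTT, off=6): no sites
  RvuVI (TGTGCGA, off=5): no sites
  ZebII (ACCCGG, off=2): starts [25] → cuts [27]

Pooled cuts: [27]

Fragment lengths:
  [0,27): 27 bp
  [27,71): 44 bp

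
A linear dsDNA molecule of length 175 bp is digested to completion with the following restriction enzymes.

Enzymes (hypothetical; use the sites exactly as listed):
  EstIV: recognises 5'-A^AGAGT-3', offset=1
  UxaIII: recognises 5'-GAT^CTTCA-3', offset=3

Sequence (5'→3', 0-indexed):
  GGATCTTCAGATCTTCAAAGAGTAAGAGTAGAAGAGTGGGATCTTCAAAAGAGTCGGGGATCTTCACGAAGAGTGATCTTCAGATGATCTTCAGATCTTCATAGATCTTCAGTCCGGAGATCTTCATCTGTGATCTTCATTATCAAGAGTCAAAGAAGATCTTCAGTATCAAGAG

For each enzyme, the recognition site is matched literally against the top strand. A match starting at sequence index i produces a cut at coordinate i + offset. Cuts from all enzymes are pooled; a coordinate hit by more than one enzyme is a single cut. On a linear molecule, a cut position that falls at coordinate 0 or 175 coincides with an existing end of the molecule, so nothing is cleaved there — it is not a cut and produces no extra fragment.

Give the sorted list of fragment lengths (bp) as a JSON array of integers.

Site scan:
  EstIV AAGAGT/1: at [17, 23, 31, 48, 68, 144] ⇒ [18, 24, 32, 49, 69, 145]
  UxaIII GATCTTCA/3: at [1, 9, 39, 58, 74, 85, 93, 103, 118, 131, 157] ⇒ [4, 12, 42, 61, 77, 88, 96, 106, 121, 134, 160]

Pooled cuts: [4, 12, 18, 24, 32, 42, 49, 61, 69, 77, 88, 96, 106, 121, 134, 145, 160]

Fragments:
  [0,4): 4 bp
  [4,12): 8 bp
  [12,18): 6 bp
  [18,24): 6 bp
  [24,32): 8 bp
  [32,42): 10 bp
  [42,49): 7 bp
  [49,61): 12 bp
  [61,69): 8 bp
  [69,77): 8 bp
  [77,88): 11 bp
  [88,96): 8 bp
  [96,106): 10 bp
  [106,121): 15 bp
  [121,134): 13 bp
  [134,145): 11 bp
  [145,160): 15 bp
  [160,175): 15 bp

[4,6,6,7,8,8,8,8,8,10,10,11,11,12,13,15,15,15]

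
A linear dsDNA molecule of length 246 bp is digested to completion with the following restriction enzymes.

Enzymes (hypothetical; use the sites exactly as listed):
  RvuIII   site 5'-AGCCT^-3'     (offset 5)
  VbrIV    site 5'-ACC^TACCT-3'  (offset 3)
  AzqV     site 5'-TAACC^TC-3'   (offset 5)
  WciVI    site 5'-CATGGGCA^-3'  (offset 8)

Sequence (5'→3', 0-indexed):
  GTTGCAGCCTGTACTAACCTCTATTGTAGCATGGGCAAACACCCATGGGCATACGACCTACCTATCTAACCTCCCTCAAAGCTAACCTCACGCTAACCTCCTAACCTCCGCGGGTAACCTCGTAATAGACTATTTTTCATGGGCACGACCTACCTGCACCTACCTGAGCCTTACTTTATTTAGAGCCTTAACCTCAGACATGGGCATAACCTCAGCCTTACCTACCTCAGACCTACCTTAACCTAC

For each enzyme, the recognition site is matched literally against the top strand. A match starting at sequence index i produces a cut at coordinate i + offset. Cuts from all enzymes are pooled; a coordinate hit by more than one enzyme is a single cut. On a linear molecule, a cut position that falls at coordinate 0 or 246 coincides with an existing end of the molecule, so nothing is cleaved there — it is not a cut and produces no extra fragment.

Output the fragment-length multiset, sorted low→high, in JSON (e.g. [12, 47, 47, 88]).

[4,5,5,5,7,7,8,9,10,10,11,11,11,13,13,13,13,14,16,17,18,26]

Scan for sites:
  RvuIII AGCCT/5: at [5, 166, 183, 213] ⇒ [10, 171, 188, 218]
  VbrIV ACCTACCT/3: at [55, 147, 157, 219, 230] ⇒ [58, 150, 160, 222, 233]
  AzqV TAACCTC/5: at [14, 66, 82, 93, 101, 114, 188, 206] ⇒ [19, 71, 87, 98, 106, 119, 193, 211]
  WciVI CATGGGCA/8: at [29, 43, 137, 198] ⇒ [37, 51, 145, 206]

Pooled cuts: [10, 19, 37, 51, 58, 71, 87, 98, 106, 119, 145, 150, 160, 171, 188, 193, 206, 211, 218, 222, 233]

Fragments:
  [0,10): 10 bp
  [10,19): 9 bp
  [19,37): 18 bp
  [37,51): 14 bp
  [51,58): 7 bp
  [58,71): 13 bp
  [71,87): 16 bp
  [87,98): 11 bp
  [98,106): 8 bp
  [106,119): 13 bp
  [119,145): 26 bp
  [145,150): 5 bp
  [150,160): 10 bp
  [160,171): 11 bp
  [171,188): 17 bp
  [188,193): 5 bp
  [193,206): 13 bp
  [206,211): 5 bp
  [211,218): 7 bp
  [218,222): 4 bp
  [222,233): 11 bp
  [233,246): 13 bp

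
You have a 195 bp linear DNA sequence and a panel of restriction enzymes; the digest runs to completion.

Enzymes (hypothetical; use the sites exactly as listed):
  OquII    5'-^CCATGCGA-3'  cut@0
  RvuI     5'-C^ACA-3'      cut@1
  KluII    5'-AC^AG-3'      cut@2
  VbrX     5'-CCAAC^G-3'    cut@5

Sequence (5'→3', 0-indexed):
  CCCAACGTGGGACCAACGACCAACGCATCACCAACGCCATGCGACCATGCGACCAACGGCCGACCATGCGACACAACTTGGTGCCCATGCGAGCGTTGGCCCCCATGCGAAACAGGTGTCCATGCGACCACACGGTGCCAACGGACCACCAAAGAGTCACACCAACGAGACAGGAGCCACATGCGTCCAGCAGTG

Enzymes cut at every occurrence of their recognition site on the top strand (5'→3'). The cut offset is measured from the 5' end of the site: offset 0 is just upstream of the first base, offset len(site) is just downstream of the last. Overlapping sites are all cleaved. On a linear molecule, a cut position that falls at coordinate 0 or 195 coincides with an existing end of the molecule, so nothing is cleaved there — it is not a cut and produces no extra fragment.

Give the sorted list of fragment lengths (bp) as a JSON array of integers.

[1,5,6,6,6,7,7,8,8,9,10,11,11,11,12,13,13,16,17,18]

Per-enzyme occurrences:
  OquII (CCATGCGA, off=0): starts [36, 44, 63, 84, 102, 119] → cuts [36, 44, 63, 84, 102, 119]
  RvuI (CACA, off=1): starts [71, 128, 157, 177] → cuts [72, 129, 158, 178]
  KluII (ACAG, off=2): starts [111, 169] → cuts [113, 171]
  VbrX (CCAACG, off=5): starts [1, 12, 19, 30, 52, 137, 161] → cuts [6, 17, 24, 35, 57, 142, 166]

Pooled cuts: [6, 17, 24, 35, 36, 44, 57, 63, 72, 84, 102, 113, 119, 129, 142, 158, 166, 171, 178]

Fragments:
  [0,6): 6 bp
  [6,17): 11 bp
  [17,24): 7 bp
  [24,35): 11 bp
  [35,36): 1 bp
  [36,44): 8 bp
  [44,57): 13 bp
  [57,63): 6 bp
  [63,72): 9 bp
  [72,84): 12 bp
  [84,102): 18 bp
  [102,113): 11 bp
  [113,119): 6 bp
  [119,129): 10 bp
  [129,142): 13 bp
  [142,158): 16 bp
  [158,166): 8 bp
  [166,171): 5 bp
  [171,178): 7 bp
  [178,195): 17 bp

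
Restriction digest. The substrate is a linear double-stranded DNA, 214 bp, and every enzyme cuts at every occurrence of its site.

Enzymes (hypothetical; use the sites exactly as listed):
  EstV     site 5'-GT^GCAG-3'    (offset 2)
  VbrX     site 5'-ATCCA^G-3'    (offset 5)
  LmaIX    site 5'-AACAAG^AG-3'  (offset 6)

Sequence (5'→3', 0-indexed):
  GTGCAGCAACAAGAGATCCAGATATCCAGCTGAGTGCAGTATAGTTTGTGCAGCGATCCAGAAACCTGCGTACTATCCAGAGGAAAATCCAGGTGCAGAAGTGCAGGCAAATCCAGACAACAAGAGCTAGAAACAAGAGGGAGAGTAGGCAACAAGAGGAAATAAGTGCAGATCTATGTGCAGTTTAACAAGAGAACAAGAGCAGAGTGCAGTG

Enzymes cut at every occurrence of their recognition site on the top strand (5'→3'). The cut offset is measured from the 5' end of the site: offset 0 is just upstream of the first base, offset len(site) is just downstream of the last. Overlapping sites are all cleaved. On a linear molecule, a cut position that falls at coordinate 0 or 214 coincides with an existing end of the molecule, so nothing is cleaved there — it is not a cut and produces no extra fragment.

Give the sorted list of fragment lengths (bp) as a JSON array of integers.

Per-enzyme occurrences:
  EstV GTGCAG/2: at [0, 33, 47, 92, 100, 165, 177, 206] ⇒ [2, 35, 49, 94, 102, 167, 179, 208]
  VbrX ATCCAG/5: at [15, 23, 55, 74, 86, 110] ⇒ [20, 28, 60, 79, 91, 115]
  LmaIX AACAAGAG/6: at [7, 118, 131, 150, 186, 194] ⇒ [13, 124, 137, 156, 192, 200]

Pooled cuts: [2, 13, 20, 28, 35, 49, 60, 79, 91, 94, 102, 115, 124, 137, 156, 167, 179, 192, 200, 208]

Fragment lengths:
  [0,2): 2 bp
  [2,13): 11 bp
  [13,20): 7 bp
  [20,28): 8 bp
  [28,35): 7 bp
  [35,49): 14 bp
  [49,60): 11 bp
  [60,79): 19 bp
  [79,91): 12 bp
  [91,94): 3 bp
  [94,102): 8 bp
  [102,115): 13 bp
  [115,124): 9 bp
  [124,137): 13 bp
  [137,156): 19 bp
  [156,167): 11 bp
  [167,179): 12 bp
  [179,192): 13 bp
  [192,200): 8 bp
  [200,208): 8 bp
  [208,214): 6 bp

[2,3,6,7,7,8,8,8,8,9,11,11,11,12,12,13,13,13,14,19,19]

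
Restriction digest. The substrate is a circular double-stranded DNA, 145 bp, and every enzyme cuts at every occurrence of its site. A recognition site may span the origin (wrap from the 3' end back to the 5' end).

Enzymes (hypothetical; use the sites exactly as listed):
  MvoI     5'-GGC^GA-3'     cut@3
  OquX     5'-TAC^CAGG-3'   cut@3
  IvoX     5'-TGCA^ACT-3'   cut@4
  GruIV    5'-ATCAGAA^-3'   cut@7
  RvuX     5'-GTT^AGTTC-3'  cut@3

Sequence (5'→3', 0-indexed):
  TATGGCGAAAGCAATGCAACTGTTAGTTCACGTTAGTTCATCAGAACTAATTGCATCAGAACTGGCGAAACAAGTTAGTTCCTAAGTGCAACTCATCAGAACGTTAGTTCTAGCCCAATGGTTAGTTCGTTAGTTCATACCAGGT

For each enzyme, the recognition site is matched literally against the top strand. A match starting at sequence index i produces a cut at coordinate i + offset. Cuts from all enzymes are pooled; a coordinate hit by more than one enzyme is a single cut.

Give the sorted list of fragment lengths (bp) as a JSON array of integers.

Per-enzyme occurrences:
  MvoI (GGCGA, off=3): starts [3, 63] → cuts [6, 66]
  OquX (TACCAGG, off=3): starts [137] → cuts [140]
  IvoX (TGCAACT, off=4): starts [14, 86] → cuts [18, 90]
  GruIV (ATCAGAA, off=7): starts [39, 54, 94] → cuts [46, 61, 101]
  RvuX (GTTAGTTC, off=3): starts [21, 31, 73, 102, 120, 128] → cuts [24, 34, 76, 105, 123, 131]

Pooled cuts: [6, 18, 24, 34, 46, 61, 66, 76, 90, 101, 105, 123, 131, 140]

Fragment lengths:
  6→18: 12 bp
  18→24: 6 bp
  24→34: 10 bp
  34→46: 12 bp
  46→61: 15 bp
  61→66: 5 bp
  66→76: 10 bp
  76→90: 14 bp
  90→101: 11 bp
  101→105: 4 bp
  105→123: 18 bp
  123→131: 8 bp
  131→140: 9 bp
  140→6 (wrap): 145-140+6 = 11 bp

[4,5,6,8,9,10,10,11,11,12,12,14,15,18]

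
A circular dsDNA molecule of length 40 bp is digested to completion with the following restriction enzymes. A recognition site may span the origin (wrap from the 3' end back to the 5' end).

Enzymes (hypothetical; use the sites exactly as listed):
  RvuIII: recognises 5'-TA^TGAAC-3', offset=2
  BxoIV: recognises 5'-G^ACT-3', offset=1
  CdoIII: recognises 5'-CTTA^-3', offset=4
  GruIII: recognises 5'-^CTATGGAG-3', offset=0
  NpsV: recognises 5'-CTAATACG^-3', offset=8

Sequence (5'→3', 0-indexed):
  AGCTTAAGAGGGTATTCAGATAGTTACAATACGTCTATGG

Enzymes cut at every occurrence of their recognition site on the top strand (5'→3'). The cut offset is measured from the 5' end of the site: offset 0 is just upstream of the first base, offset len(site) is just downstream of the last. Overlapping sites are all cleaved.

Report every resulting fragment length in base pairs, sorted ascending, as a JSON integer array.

[12,28]

Scan for sites:
  RvuIII (TATGAAC, off=2): no sites
  BxoIV (GACT, off=1): no sites
  CdoIII (CTTA, off=4): starts [2] → cuts [6]
  GruIII (CTATGGAG, off=0): starts [34] → cuts [34]
  NpsV (CTAATACG, off=8): no sites

All cut coordinates (distinct, sorted): [6, 34]

Fragment lengths:
  6→34: 28 bp
  34→6 (wrap): 40-34+6 = 12 bp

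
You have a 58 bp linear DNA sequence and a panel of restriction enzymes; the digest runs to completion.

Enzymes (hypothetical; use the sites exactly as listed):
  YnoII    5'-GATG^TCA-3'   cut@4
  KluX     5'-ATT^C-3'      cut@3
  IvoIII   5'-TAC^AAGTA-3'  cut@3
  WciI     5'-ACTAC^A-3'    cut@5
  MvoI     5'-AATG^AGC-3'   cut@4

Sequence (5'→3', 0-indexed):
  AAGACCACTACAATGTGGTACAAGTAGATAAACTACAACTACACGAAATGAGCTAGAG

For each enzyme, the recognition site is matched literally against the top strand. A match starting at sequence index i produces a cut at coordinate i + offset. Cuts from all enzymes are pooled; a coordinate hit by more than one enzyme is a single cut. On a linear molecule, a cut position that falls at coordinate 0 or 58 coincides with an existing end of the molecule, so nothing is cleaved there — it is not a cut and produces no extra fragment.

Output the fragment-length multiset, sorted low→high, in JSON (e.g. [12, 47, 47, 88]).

[6,8,8,10,11,15]

Per-enzyme occurrences:
  YnoII (GATGTCA, off=4): no sites
  KluX (ATTC, off=3): no sites
  IvoIII TACAAGTA/3: at [18] ⇒ [21]
  WciI ACTACA/5: at [6, 31, 37] ⇒ [11, 36, 42]
  MvoI AATGAGC/4: at [46] ⇒ [50]

Pooled cuts: [11, 21, 36, 42, 50]

Fragment lengths:
  [0,11): 11 bp
  [11,21): 10 bp
  [21,36): 15 bp
  [36,42): 6 bp
  [42,50): 8 bp
  [50,58): 8 bp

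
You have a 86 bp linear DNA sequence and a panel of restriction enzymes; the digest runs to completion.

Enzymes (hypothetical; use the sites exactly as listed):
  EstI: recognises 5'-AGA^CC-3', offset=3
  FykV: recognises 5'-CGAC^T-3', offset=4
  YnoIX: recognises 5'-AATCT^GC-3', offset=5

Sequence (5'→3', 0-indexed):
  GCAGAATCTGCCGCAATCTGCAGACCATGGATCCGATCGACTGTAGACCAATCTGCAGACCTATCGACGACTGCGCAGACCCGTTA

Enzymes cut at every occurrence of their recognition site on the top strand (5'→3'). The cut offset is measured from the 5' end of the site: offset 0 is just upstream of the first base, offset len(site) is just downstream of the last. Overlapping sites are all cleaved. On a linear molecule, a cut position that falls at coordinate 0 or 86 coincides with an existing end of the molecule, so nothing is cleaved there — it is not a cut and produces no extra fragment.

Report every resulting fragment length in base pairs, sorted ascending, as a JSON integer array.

[5,5,6,7,7,8,9,10,12,17]

Scan for sites:
  EstI AGACC/3: at [21, 44, 56, 76] ⇒ [24, 47, 59, 79]
  FykV CGACT/4: at [37, 67] ⇒ [41, 71]
  YnoIX AATCTGC/5: at [4, 14, 49] ⇒ [9, 19, 54]

Pooled cuts: [9, 19, 24, 41, 47, 54, 59, 71, 79]

Fragments:
  [0,9): 9 bp
  [9,19): 10 bp
  [19,24): 5 bp
  [24,41): 17 bp
  [41,47): 6 bp
  [47,54): 7 bp
  [54,59): 5 bp
  [59,71): 12 bp
  [71,79): 8 bp
  [79,86): 7 bp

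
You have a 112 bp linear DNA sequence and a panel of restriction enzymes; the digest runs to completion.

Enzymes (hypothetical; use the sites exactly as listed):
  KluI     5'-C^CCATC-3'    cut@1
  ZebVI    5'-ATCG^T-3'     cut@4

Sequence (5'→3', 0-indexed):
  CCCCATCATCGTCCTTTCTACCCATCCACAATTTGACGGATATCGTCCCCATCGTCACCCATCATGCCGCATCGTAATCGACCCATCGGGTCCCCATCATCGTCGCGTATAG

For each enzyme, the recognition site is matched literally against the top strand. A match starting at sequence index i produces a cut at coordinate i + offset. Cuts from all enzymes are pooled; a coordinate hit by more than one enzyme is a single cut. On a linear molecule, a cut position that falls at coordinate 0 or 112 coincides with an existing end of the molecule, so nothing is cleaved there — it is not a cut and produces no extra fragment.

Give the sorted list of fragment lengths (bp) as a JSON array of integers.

Site scan:
  KluI (CCCATC, off=1): starts [1, 20, 47, 57, 81, 92] → cuts [2, 21, 48, 58, 82, 93]
  ZebVI (ATCGT, off=4): starts [7, 41, 50, 70, 98] → cuts [11, 45, 54, 74, 102]

Pooled cuts: [2, 11, 21, 45, 48, 54, 58, 74, 82, 93, 102]

Fragments:
  [0,2): 2 bp
  [2,11): 9 bp
  [11,21): 10 bp
  [21,45): 24 bp
  [45,48): 3 bp
  [48,54): 6 bp
  [54,58): 4 bp
  [58,74): 16 bp
  [74,82): 8 bp
  [82,93): 11 bp
  [93,102): 9 bp
  [102,112): 10 bp

[2,3,4,6,8,9,9,10,10,11,16,24]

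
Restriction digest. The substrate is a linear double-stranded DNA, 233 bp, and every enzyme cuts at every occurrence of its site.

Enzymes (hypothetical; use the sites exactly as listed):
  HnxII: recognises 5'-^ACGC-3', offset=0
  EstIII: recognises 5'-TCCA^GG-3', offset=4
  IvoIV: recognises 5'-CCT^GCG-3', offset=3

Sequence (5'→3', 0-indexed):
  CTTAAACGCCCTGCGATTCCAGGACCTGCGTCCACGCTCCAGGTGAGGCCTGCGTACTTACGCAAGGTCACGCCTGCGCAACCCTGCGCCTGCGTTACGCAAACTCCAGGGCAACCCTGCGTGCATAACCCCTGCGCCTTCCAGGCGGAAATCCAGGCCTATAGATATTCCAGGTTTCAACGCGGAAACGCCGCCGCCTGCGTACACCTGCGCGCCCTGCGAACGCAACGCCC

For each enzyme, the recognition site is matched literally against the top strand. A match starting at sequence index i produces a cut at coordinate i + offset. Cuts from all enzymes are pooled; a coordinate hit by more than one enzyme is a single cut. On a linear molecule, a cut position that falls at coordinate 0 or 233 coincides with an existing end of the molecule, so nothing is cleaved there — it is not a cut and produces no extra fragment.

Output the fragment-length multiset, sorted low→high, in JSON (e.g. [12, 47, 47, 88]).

Scan for sites:
  HnxII ACGC/0: at [5, 33, 59, 69, 96, 179, 187, 222, 227] ⇒ [5, 33, 59, 69, 96, 179, 187, 222, 227]
  EstIII TCCAGG/4: at [17, 37, 104, 139, 151, 168] ⇒ [21, 41, 108, 143, 155, 172]
  IvoIV CCTGCG/3: at [9, 24, 48, 72, 82, 88, 115, 130, 196, 206, 215] ⇒ [12, 27, 51, 75, 85, 91, 118, 133, 199, 209, 218]

All cut coordinates (distinct, sorted): [5, 12, 21, 27, 33, 41, 51, 59, 69, 75, 85, 91, 96, 108, 118, 133, 143, 155, 172, 179, 187, 199, 209, 218, 222, 227]

Fragments:
  [0,5): 5 bp
  [5,12): 7 bp
  [12,21): 9 bp
  [21,27): 6 bp
  [27,33): 6 bp
  [33,41): 8 bp
  [41,51): 10 bp
  [51,59): 8 bp
  [59,69): 10 bp
  [69,75): 6 bp
  [75,85): 10 bp
  [85,91): 6 bp
  [91,96): 5 bp
  [96,108): 12 bp
  [108,118): 10 bp
  [118,133): 15 bp
  [133,143): 10 bp
  [143,155): 12 bp
  [155,172): 17 bp
  [172,179): 7 bp
  [179,187): 8 bp
  [187,199): 12 bp
  [199,209): 10 bp
  [209,218): 9 bp
  [218,222): 4 bp
  [222,227): 5 bp
  [227,233): 6 bp

[4,5,5,5,6,6,6,6,6,7,7,8,8,8,9,9,10,10,10,10,10,10,12,12,12,15,17]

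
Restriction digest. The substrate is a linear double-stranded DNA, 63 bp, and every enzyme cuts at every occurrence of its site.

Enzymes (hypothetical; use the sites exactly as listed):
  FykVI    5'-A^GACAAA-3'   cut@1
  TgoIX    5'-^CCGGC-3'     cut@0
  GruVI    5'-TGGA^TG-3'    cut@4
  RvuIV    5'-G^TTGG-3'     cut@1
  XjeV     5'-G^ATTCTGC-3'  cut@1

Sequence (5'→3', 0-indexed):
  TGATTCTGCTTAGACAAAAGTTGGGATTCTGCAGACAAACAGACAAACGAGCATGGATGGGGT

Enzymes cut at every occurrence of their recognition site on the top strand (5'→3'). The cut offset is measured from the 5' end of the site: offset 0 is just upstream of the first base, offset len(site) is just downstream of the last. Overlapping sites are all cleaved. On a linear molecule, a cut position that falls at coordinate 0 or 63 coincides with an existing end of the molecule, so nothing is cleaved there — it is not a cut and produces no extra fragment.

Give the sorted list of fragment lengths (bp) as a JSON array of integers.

[2,5,6,8,8,8,10,16]

Per-enzyme occurrences:
  FykVI (AGACAAA, off=1): starts [11, 32, 40] → cuts [12, 33, 41]
  TgoIX (CCGGC, off=0): no sites
  GruVI (TGGATG, off=4): starts [53] → cuts [57]
  RvuIV (GTTGG, off=1): starts [19] → cuts [20]
  XjeV (GATTCTGC, off=1): starts [1, 24] → cuts [2, 25]

Pooled cuts: [2, 12, 20, 25, 33, 41, 57]

Fragment lengths:
  [0,2): 2 bp
  [2,12): 10 bp
  [12,20): 8 bp
  [20,25): 5 bp
  [25,33): 8 bp
  [33,41): 8 bp
  [41,57): 16 bp
  [57,63): 6 bp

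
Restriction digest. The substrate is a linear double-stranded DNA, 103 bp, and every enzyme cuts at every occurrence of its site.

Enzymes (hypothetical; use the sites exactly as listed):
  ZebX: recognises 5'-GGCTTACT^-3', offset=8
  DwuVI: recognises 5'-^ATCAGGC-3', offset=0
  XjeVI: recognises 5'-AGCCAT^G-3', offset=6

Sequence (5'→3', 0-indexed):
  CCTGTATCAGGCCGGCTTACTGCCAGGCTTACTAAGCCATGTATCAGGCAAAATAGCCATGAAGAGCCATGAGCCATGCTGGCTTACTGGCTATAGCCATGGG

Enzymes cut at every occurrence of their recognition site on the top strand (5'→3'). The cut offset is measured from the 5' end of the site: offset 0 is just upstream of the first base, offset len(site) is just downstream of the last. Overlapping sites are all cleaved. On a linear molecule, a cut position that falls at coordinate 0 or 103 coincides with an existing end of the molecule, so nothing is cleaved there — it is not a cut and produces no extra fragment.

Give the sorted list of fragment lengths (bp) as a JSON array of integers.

[2,3,5,7,7,10,11,12,12,16,18]

Scan for sites:
  ZebX GGCTTACT/8: at [13, 25, 80] ⇒ [21, 33, 88]
  DwuVI ATCAGGC/0: at [5, 42] ⇒ [5, 42]
  XjeVI AGCCATG/6: at [34, 54, 64, 71, 94] ⇒ [40, 60, 70, 77, 100]

Pooled cuts: [5, 21, 33, 40, 42, 60, 70, 77, 88, 100]

Fragments:
  [0,5): 5 bp
  [5,21): 16 bp
  [21,33): 12 bp
  [33,40): 7 bp
  [40,42): 2 bp
  [42,60): 18 bp
  [60,70): 10 bp
  [70,77): 7 bp
  [77,88): 11 bp
  [88,100): 12 bp
  [100,103): 3 bp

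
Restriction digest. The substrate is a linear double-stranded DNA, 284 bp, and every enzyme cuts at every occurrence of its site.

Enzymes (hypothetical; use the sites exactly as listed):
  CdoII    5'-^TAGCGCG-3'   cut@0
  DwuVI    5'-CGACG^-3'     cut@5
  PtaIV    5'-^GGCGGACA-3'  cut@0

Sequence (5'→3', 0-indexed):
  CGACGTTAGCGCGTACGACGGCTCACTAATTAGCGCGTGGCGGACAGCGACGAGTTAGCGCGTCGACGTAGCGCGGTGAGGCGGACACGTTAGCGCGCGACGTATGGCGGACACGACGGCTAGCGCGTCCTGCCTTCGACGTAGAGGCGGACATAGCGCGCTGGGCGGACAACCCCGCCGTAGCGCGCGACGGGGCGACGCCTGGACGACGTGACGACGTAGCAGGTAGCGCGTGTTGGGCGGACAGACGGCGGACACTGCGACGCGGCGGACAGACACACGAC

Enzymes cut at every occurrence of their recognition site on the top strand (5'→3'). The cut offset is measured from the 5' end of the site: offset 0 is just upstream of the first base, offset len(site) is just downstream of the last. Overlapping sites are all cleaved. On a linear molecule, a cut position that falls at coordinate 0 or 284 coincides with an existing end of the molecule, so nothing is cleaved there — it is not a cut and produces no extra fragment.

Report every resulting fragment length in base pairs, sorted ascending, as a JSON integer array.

Site scan:
  CdoII (TAGCGCG, off=0): starts [6, 30, 55, 68, 90, 120, 153, 180, 226] → cuts [6, 30, 55, 68, 90, 120, 153, 180, 226]
  DwuVI (CGACG, off=5): starts [0, 15, 47, 63, 97, 113, 136, 187, 195, 206, 214, 260] → cuts [5, 20, 52, 68, 102, 118, 141, 192, 200, 211, 219, 265]
  PtaIV (GGCGGACA, off=0): starts [38, 79, 105, 145, 163, 238, 249, 266] → cuts [38, 79, 105, 145, 163, 238, 249, 266]

All cut coordinates (distinct, sorted): [5, 6, 20, 30, 38, 52, 55, 68, 79, 90, 102, 105, 118, 120, 141, 145, 153, 163, 180, 192, 200, 211, 219, 226, 238, 249, 265, 266]

Fragments:
  [0,5): 5 bp
  [5,6): 1 bp
  [6,20): 14 bp
  [20,30): 10 bp
  [30,38): 8 bp
  [38,52): 14 bp
  [52,55): 3 bp
  [55,68): 13 bp
  [68,79): 11 bp
  [79,90): 11 bp
  [90,102): 12 bp
  [102,105): 3 bp
  [105,118): 13 bp
  [118,120): 2 bp
  [120,141): 21 bp
  [141,145): 4 bp
  [145,153): 8 bp
  [153,163): 10 bp
  [163,180): 17 bp
  [180,192): 12 bp
  [192,200): 8 bp
  [200,211): 11 bp
  [211,219): 8 bp
  [219,226): 7 bp
  [226,238): 12 bp
  [238,249): 11 bp
  [249,265): 16 bp
  [265,266): 1 bp
  [266,284): 18 bp

[1,1,2,3,3,4,5,7,8,8,8,8,10,10,11,11,11,11,12,12,12,13,13,14,14,16,17,18,21]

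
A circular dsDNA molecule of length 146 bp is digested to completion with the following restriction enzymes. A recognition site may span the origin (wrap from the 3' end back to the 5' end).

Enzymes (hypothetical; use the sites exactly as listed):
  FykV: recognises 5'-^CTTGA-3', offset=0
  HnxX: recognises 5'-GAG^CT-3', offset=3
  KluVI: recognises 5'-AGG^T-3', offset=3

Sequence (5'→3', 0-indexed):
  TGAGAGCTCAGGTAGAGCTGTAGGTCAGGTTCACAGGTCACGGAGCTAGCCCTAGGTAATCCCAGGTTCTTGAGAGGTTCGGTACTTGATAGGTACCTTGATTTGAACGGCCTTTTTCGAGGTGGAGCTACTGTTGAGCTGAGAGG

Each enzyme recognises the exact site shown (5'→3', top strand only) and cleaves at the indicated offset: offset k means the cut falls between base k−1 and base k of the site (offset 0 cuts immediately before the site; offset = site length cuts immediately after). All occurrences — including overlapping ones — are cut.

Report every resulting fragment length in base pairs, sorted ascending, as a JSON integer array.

Site scan:
  FykV CTTGA/0: at [68, 84, 96] ⇒ [68, 84, 96]
  HnxX GAGCT/3: at [3, 14, 42, 124, 135] ⇒ [6, 17, 45, 127, 138]
  KluVI AGGT/3: at [9, 21, 26, 34, 53, 63, 74, 90, 119, 143] ⇒ [0, 12, 24, 29, 37, 56, 66, 77, 93, 122]

Pooled cuts: [0, 6, 12, 17, 24, 29, 37, 45, 56, 66, 68, 77, 84, 93, 96, 122, 127, 138]

Fragment lengths:
  0→6: 6 bp
  6→12: 6 bp
  12→17: 5 bp
  17→24: 7 bp
  24→29: 5 bp
  29→37: 8 bp
  37→45: 8 bp
  45→56: 11 bp
  56→66: 10 bp
  66→68: 2 bp
  68→77: 9 bp
  77→84: 7 bp
  84→93: 9 bp
  93→96: 3 bp
  96→122: 26 bp
  122→127: 5 bp
  127→138: 11 bp
  138→0 (wrap): 146-138+0 = 8 bp

[2,3,5,5,5,6,6,7,7,8,8,8,9,9,10,11,11,26]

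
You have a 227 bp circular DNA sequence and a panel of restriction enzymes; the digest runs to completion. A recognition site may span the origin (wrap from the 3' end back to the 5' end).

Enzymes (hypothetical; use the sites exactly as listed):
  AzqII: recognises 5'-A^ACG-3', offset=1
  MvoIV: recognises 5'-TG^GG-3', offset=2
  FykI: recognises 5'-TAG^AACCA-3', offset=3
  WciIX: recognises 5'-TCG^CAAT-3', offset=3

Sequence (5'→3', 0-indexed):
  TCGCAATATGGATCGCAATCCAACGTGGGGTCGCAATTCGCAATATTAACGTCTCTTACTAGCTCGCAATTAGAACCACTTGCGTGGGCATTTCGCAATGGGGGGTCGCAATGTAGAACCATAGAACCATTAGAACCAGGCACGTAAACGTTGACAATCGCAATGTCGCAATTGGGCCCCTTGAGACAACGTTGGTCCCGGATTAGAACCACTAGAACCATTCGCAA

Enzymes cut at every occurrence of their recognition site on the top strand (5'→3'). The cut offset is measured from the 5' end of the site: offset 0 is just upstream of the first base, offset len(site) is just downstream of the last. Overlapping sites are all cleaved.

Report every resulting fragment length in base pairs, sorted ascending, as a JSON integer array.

Per-enzyme occurrences:
  AzqII AACG/1: at [21, 47, 146, 187] ⇒ [22, 48, 147, 188]
  MvoIV TGGG/2: at [25, 84, 98, 172] ⇒ [27, 86, 100, 174]
  FykI TAGAACCA/3: at [70, 113, 121, 130, 203, 212] ⇒ [73, 116, 124, 133, 206, 215]
  WciIX TCGCAAT/3: at [0, 12, 30, 37, 63, 92, 105, 157, 165, 221] ⇒ [3, 15, 33, 40, 66, 95, 108, 160, 168, 224]

Pooled cuts: [3, 15, 22, 27, 33, 40, 48, 66, 73, 86, 95, 100, 108, 116, 124, 133, 147, 160, 168, 174, 188, 206, 215, 224]

Fragments:
  3→15: 12 bp
  15→22: 7 bp
  22→27: 5 bp
  27→33: 6 bp
  33→40: 7 bp
  40→48: 8 bp
  48→66: 18 bp
  66→73: 7 bp
  73→86: 13 bp
  86→95: 9 bp
  95→100: 5 bp
  100→108: 8 bp
  108→116: 8 bp
  116→124: 8 bp
  124→133: 9 bp
  133→147: 14 bp
  147→160: 13 bp
  160→168: 8 bp
  168→174: 6 bp
  174→188: 14 bp
  188→206: 18 bp
  206→215: 9 bp
  215→224: 9 bp
  224→3 (wrap): 227-224+3 = 6 bp

[5,5,6,6,6,7,7,7,8,8,8,8,8,9,9,9,9,12,13,13,14,14,18,18]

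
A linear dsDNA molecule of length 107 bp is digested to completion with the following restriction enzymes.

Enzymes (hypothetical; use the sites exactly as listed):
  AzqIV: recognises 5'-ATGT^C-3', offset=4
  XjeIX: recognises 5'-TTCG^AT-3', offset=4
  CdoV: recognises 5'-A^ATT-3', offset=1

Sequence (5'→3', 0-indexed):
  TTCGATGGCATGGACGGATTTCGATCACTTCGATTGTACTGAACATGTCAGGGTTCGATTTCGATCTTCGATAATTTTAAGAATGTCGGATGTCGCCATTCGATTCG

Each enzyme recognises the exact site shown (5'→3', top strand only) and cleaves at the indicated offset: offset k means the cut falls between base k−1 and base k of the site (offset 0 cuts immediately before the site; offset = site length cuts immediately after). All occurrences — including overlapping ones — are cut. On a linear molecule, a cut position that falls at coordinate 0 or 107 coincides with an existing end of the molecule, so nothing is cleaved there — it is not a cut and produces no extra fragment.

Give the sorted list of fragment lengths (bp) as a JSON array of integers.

Site scan:
  AzqIV ATGTC/4: at [44, 82, 89] ⇒ [48, 86, 93]
  XjeIX TTCGAT/4: at [0, 19, 28, 53, 59, 66, 98] ⇒ [4, 23, 32, 57, 63, 70, 102]
  CdoV AATT/1: at [72] ⇒ [73]

All cut coordinates (distinct, sorted): [4, 23, 32, 48, 57, 63, 70, 73, 86, 93, 102]

Fragments:
  [0,4): 4 bp
  [4,23): 19 bp
  [23,32): 9 bp
  [32,48): 16 bp
  [48,57): 9 bp
  [57,63): 6 bp
  [63,70): 7 bp
  [70,73): 3 bp
  [73,86): 13 bp
  [86,93): 7 bp
  [93,102): 9 bp
  [102,107): 5 bp

[3,4,5,6,7,7,9,9,9,13,16,19]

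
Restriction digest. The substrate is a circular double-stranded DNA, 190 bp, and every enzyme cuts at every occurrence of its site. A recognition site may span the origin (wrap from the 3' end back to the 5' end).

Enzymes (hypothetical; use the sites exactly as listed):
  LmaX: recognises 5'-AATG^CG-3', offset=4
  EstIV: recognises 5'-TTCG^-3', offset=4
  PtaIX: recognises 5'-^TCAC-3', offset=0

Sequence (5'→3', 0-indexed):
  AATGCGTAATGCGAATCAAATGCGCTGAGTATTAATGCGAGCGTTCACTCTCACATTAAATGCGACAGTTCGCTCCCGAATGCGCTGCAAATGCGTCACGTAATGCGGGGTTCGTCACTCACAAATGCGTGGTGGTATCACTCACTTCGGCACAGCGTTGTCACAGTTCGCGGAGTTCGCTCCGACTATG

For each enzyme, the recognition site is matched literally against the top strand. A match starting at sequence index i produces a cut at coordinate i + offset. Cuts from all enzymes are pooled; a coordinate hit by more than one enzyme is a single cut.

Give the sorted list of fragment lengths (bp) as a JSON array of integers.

Site scan:
  LmaX (AATGCG, off=4): starts [0, 7, 18, 33, 58, 78, 89, 101, 123] → cuts [4, 11, 22, 37, 62, 82, 93, 105, 127]
  EstIV (TTCG, off=4): starts [68, 110, 145, 166, 175] → cuts [72, 114, 149, 170, 179]
  PtaIX (TCAC, off=0): starts [44, 50, 95, 114, 118, 137, 141, 160] → cuts [44, 50, 95, 114, 118, 137, 141, 160]

All cut coordinates (distinct, sorted): [4, 11, 22, 37, 44, 50, 62, 72, 82, 93, 95, 105, 114, 118, 127, 137, 141, 149, 160, 170, 179]

Fragments:
  4→11: 7 bp
  11→22: 11 bp
  22→37: 15 bp
  37→44: 7 bp
  44→50: 6 bp
  50→62: 12 bp
  62→72: 10 bp
  72→82: 10 bp
  82→93: 11 bp
  93→95: 2 bp
  95→105: 10 bp
  105→114: 9 bp
  114→118: 4 bp
  118→127: 9 bp
  127→137: 10 bp
  137→141: 4 bp
  141→149: 8 bp
  149→160: 11 bp
  160→170: 10 bp
  170→179: 9 bp
  179→4 (wrap): 190-179+4 = 15 bp

[2,4,4,6,7,7,8,9,9,9,10,10,10,10,10,11,11,11,12,15,15]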